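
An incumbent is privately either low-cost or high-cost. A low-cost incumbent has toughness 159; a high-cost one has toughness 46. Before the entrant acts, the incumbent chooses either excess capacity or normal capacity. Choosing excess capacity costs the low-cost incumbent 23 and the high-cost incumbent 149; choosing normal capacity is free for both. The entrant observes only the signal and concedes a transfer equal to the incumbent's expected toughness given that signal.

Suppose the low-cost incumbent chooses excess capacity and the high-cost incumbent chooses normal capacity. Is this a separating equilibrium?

Yes

Under separation the entrant infers type exactly: excess capacity → low-cost (pays 159), normal capacity → high-cost (pays 46).
Low-cost: excess capacity gives 159 − 23 = 136; normal capacity gives 46 − 0 = 46. No deviation. ✓
High-cost: normal capacity gives 46 − 0 = 46; excess capacity gives 159 − 149 = 10. No deviation. ✓
Neither type gains from mimicking the other.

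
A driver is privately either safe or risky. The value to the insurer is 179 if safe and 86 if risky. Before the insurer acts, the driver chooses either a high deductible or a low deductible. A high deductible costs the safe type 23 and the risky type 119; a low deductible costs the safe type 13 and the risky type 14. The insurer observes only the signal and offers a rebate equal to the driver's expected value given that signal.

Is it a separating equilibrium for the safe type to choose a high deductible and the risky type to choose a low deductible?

If types separate, high deductible earns payment 179 and low deductible earns 86.
Safe: high deductible gives 179 − 23 = 156; low deductible gives 86 − 13 = 73. No deviation. ✓
Risky: low deductible gives 86 − 14 = 72; high deductible gives 179 − 119 = 60. No deviation. ✓
Both incentive constraints hold.

Yes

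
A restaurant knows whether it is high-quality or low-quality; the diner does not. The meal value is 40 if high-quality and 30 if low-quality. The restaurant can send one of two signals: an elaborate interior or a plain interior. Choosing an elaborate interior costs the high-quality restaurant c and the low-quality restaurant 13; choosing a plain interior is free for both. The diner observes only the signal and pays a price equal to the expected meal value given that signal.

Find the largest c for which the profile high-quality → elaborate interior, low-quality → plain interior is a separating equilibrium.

10

Under separation: elaborate interior → high-quality (pays 40); plain interior → low-quality (pays 30).
Low-quality: 30 − 0 = 30 ≥ 40 − 13 = 27. Holds regardless of c. ✓
High-quality: 40 − c ≥ 30 − 0, so c ≤ 40 − 30 = 10.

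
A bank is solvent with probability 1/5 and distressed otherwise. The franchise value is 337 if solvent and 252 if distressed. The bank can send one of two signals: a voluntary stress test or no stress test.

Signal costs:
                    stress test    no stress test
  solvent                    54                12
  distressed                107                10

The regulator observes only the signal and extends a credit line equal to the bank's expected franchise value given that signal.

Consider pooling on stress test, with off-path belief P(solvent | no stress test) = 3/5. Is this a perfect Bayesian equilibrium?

On the equilibrium path (stress test) the regulator holds the prior 1/5 and pays 1/5·337 + 4/5·252 = 269. Off-path (no stress test) belief 3/5 gives 3/5·337 + 2/5·252 = 303.
Solvent: stress test gives 269 − 54 = 215; no stress test gives 303 − 12 = 291. Deviates. ✗
Distressed: stress test gives 269 − 107 = 162; no stress test gives 303 − 10 = 293. Deviates. ✗

No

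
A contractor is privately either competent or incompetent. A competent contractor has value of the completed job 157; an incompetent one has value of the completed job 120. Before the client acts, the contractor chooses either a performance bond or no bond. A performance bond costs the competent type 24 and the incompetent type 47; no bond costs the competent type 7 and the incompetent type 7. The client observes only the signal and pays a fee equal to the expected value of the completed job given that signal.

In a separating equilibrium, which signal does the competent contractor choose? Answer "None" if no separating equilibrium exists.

Try competent → bond, incompetent → no bond:
  If types separate, bond earns payment 157 and no bond earns 120.
  Competent: bond gives 157 − 24 = 133; no bond gives 120 − 7 = 113. No deviation. ✓
  Incompetent: no bond gives 120 − 7 = 113; bond gives 157 − 47 = 110. No deviation. ✓
Both hold — the competent type sends bond.

bond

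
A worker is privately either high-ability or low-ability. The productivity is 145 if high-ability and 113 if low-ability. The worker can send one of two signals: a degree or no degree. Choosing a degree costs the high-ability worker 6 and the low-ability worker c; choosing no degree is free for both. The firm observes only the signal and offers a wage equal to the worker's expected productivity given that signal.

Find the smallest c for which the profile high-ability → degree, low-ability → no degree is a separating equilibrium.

Under separation: degree → high-ability (pays 145); no degree → low-ability (pays 113).
High-ability: 145 − 6 = 139 ≥ 113 − 0 = 113. Holds regardless of c. ✓
Low-ability: 113 − 0 ≥ 145 − c, so c ≥ 145 − 113 = 32.

32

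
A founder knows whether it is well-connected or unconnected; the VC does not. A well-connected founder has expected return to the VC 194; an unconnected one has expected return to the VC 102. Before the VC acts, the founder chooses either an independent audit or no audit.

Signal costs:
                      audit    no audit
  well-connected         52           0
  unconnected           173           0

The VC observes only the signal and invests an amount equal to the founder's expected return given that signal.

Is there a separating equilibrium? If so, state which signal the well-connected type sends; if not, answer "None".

Try well-connected → audit, unconnected → no audit:
  If types separate, audit earns payment 194 and no audit earns 102.
  Well-connected: audit gives 194 − 52 = 142; no audit gives 102 − 0 = 102. No deviation. ✓
  Unconnected: no audit gives 102 − 0 = 102; audit gives 194 − 173 = 21. No deviation. ✓
Both hold — the well-connected type sends audit.

audit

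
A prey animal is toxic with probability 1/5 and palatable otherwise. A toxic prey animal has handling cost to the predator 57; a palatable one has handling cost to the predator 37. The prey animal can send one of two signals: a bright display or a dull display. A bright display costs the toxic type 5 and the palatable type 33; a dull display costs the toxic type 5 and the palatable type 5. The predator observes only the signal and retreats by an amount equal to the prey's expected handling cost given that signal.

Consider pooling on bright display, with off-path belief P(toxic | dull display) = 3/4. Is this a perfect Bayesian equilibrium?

No

At the pooled signal (bright display) the predator holds the prior 1/5 and pays 1/5·57 + 4/5·37 = 41. Off-path (dull display) belief 3/4 gives 3/4·57 + 1/4·37 = 52.
Toxic: bright display gives 41 − 5 = 36; dull display gives 52 − 5 = 47. Deviates. ✗
Palatable: bright display gives 41 − 33 = 8; dull display gives 52 − 5 = 47. Deviates. ✗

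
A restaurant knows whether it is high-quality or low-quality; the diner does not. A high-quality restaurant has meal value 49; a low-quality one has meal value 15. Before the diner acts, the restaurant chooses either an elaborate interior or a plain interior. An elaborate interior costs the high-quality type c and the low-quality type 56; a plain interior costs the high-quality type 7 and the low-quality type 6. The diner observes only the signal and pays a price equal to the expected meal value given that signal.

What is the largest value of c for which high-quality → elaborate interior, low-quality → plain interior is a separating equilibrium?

41

Under separation: elaborate interior → high-quality (pays 49); plain interior → low-quality (pays 15).
Low-quality: 15 − 6 = 9 ≥ 49 − 56 = -7. Holds regardless of c. ✓
High-quality: 49 − c ≥ 15 − 7, so c ≤ 49 − 8 = 41.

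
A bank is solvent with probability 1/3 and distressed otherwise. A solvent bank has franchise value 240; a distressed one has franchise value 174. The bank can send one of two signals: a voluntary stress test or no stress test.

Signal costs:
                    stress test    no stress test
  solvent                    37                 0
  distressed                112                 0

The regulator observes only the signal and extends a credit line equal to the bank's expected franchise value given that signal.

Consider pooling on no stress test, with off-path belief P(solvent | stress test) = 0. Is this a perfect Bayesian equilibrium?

At the pooled signal (no stress test) the regulator holds the prior 1/3 and pays 1/3·240 + 2/3·174 = 196. Off-path (stress test) belief 0 gives 0·240 + 1·174 = 174.
Solvent: no stress test gives 196 − 0 = 196; stress test gives 174 − 37 = 137. Stays. ✓
Distressed: no stress test gives 196 − 0 = 196; stress test gives 174 − 112 = 62. Stays. ✓

Yes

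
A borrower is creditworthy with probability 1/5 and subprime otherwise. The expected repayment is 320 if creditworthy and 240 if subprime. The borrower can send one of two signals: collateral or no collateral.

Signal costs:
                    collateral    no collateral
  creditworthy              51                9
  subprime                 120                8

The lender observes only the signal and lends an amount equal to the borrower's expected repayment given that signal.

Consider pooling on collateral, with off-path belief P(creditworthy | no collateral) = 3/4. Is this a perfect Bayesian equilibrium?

No

On the equilibrium path (collateral) the lender holds the prior 1/5 and pays 1/5·320 + 4/5·240 = 256. Off-path (no collateral) belief 3/4 gives 3/4·320 + 1/4·240 = 300.
Creditworthy: collateral gives 256 − 51 = 205; no collateral gives 300 − 9 = 291. Deviates. ✗
Subprime: collateral gives 256 − 120 = 136; no collateral gives 300 − 8 = 292. Deviates. ✗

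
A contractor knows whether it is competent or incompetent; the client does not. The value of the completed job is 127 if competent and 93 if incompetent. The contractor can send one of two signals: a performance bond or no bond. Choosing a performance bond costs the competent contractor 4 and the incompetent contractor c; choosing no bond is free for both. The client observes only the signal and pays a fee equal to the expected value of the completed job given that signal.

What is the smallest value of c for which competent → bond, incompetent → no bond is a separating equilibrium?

34

Under separation: bond → competent (pays 127); no bond → incompetent (pays 93).
Competent: 127 − 4 = 123 ≥ 93 − 0 = 93. Holds regardless of c. ✓
Incompetent: 93 − 0 ≥ 127 − c, so c ≥ 127 − 93 = 34.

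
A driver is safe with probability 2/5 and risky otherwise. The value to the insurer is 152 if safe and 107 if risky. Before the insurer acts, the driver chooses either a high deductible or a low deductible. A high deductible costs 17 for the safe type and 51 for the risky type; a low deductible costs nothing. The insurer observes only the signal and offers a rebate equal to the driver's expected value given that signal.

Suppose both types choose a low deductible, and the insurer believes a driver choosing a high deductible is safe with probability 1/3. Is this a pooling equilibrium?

On the equilibrium path (low deductible) the insurer holds the prior 2/5 and pays 2/5·152 + 3/5·107 = 125. Off-path (high deductible) belief 1/3 gives 1/3·152 + 2/3·107 = 122.
Safe: low deductible gives 125 − 0 = 125; high deductible gives 122 − 17 = 105. Stays. ✓
Risky: low deductible gives 125 − 0 = 125; high deductible gives 122 − 51 = 71. Stays. ✓
Beliefs are Bayes-consistent on-path and both types best-respond.

Yes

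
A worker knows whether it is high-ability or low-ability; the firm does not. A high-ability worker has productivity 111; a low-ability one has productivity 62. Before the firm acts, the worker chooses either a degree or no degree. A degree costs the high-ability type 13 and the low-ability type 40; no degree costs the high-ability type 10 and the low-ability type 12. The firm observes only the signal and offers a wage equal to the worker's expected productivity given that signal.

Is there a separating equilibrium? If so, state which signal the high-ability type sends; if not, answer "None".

None

Try high-ability → degree, low-ability → no degree:
  Under separation the firm infers type exactly: degree → high-ability (pays 111), no degree → low-ability (pays 62).
  High-ability: degree gives 111 − 13 = 98; no degree gives 62 − 10 = 52. No deviation. ✓
  Low-ability: no degree gives 62 − 12 = 50; degree gives 111 − 40 = 71. Would deviate. ✗
Try high-ability → no degree, low-ability → degree:
  Under separation the firm infers type exactly: no degree → high-ability (pays 111), degree → low-ability (pays 62).
  High-ability: no degree gives 111 − 10 = 101; degree gives 62 − 13 = 49. No deviation. ✓
  Low-ability: degree gives 62 − 40 = 22; no degree gives 111 − 12 = 99. Would deviate. ✗
Neither assignment is incentive-compatible.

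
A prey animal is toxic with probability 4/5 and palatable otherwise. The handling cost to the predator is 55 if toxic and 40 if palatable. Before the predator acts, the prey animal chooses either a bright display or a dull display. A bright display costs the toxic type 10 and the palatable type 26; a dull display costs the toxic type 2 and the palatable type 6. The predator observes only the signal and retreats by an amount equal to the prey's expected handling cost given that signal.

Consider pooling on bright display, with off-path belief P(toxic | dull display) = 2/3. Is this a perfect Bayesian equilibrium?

No

At the pooled signal (bright display) the predator holds the prior 4/5 and pays 4/5·55 + 1/5·40 = 52. Off-path (dull display) belief 2/3 gives 2/3·55 + 1/3·40 = 50.
Toxic: bright display gives 52 − 10 = 42; dull display gives 50 − 2 = 48. Deviates. ✗
Palatable: bright display gives 52 − 26 = 26; dull display gives 50 − 6 = 44. Deviates. ✗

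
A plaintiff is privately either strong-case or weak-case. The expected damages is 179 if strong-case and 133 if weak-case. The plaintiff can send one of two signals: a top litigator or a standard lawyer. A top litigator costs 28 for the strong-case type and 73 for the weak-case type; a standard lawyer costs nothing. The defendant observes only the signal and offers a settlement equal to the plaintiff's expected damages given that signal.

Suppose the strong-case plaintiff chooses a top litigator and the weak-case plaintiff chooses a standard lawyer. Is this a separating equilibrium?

Yes

Under separation the defendant infers type exactly: top litigator → strong-case (pays 179), standard lawyer → weak-case (pays 133).
Strong-case: top litigator gives 179 − 28 = 151; standard lawyer gives 133 − 0 = 133. No deviation. ✓
Weak-case: standard lawyer gives 133 − 0 = 133; top litigator gives 179 − 73 = 106. No deviation. ✓
Both incentive constraints hold.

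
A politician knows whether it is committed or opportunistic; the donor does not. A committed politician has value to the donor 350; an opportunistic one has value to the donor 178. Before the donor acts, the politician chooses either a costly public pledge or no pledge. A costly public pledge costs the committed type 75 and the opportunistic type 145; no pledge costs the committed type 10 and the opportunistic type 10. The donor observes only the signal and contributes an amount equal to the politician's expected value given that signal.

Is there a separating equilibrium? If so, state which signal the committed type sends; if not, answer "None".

Try committed → pledge, opportunistic → no pledge:
  If types separate, pledge earns payment 350 and no pledge earns 178.
  Committed: pledge gives 350 − 75 = 275; no pledge gives 178 − 10 = 168. No deviation. ✓
  Opportunistic: no pledge gives 178 − 10 = 168; pledge gives 350 − 145 = 205. Would deviate. ✗
Try committed → no pledge, opportunistic → pledge:
  If types separate, no pledge earns payment 350 and pledge earns 178.
  Committed: no pledge gives 350 − 10 = 340; pledge gives 178 − 75 = 103. No deviation. ✓
  Opportunistic: pledge gives 178 − 145 = 33; no pledge gives 350 − 10 = 340. Would deviate. ✗
Neither assignment is incentive-compatible.

None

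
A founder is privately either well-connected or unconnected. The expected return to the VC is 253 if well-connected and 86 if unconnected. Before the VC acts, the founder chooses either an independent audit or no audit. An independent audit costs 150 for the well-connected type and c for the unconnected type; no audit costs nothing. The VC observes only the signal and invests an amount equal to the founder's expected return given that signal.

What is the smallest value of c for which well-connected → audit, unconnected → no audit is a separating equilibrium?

167

Under separation: audit → well-connected (pays 253); no audit → unconnected (pays 86).
Well-connected: 253 − 150 = 103 ≥ 86 − 0 = 86. Holds regardless of c. ✓
Unconnected: 86 − 0 ≥ 253 − c, so c ≥ 253 − 86 = 167.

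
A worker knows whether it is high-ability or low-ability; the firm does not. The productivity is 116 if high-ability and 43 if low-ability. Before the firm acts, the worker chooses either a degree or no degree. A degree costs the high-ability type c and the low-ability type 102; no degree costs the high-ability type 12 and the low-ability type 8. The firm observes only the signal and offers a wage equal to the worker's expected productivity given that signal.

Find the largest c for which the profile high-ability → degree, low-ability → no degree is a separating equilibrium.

Under separation: degree → high-ability (pays 116); no degree → low-ability (pays 43).
Low-ability: 43 − 8 = 35 ≥ 116 − 102 = 14. Holds regardless of c. ✓
High-ability: 116 − c ≥ 43 − 12, so c ≤ 116 − 31 = 85.

85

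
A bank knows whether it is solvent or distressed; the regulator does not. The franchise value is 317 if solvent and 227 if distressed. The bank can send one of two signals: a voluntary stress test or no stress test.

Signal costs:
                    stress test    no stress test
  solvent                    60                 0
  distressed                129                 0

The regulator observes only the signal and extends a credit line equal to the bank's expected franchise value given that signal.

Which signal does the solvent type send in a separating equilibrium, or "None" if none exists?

stress test

Try solvent → stress test, distressed → no stress test:
  If types separate, stress test earns payment 317 and no stress test earns 227.
  Solvent: stress test gives 317 − 60 = 257; no stress test gives 227 − 0 = 227. No deviation. ✓
  Distressed: no stress test gives 227 − 0 = 227; stress test gives 317 − 129 = 188. No deviation. ✓
Both hold — the solvent type sends stress test.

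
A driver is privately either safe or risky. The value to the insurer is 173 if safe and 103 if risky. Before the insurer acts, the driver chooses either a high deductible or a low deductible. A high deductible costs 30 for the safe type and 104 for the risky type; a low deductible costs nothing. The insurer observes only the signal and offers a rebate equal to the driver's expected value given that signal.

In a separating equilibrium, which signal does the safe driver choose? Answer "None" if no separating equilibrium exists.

Try safe → high deductible, risky → low deductible:
  If types separate, high deductible earns payment 173 and low deductible earns 103.
  Safe: high deductible gives 173 − 30 = 143; low deductible gives 103 − 0 = 103. No deviation. ✓
  Risky: low deductible gives 103 − 0 = 103; high deductible gives 173 − 104 = 69. No deviation. ✓
Both hold — the safe type sends high deductible.

high deductible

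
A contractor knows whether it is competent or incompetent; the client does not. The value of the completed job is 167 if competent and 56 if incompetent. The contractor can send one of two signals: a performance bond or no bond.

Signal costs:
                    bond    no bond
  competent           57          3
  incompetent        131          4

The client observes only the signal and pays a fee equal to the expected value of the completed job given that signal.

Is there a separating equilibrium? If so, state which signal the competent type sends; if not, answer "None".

Try competent → bond, incompetent → no bond:
  Under separation the client infers type exactly: bond → competent (pays 167), no bond → incompetent (pays 56).
  Competent: bond gives 167 − 57 = 110; no bond gives 56 − 3 = 53. No deviation. ✓
  Incompetent: no bond gives 56 − 4 = 52; bond gives 167 − 131 = 36. No deviation. ✓
Both hold — the competent type sends bond.

bond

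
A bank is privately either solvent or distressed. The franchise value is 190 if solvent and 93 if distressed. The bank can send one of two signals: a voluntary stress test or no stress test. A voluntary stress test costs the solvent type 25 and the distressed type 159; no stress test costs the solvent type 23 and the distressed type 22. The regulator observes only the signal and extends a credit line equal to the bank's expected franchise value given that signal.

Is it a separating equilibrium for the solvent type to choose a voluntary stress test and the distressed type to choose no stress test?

Yes

Under separation the regulator infers type exactly: stress test → solvent (pays 190), no stress test → distressed (pays 93).
Solvent: stress test gives 190 − 25 = 165; no stress test gives 93 − 23 = 70. No deviation. ✓
Distressed: no stress test gives 93 − 22 = 71; stress test gives 190 − 159 = 31. No deviation. ✓
Both incentive constraints hold.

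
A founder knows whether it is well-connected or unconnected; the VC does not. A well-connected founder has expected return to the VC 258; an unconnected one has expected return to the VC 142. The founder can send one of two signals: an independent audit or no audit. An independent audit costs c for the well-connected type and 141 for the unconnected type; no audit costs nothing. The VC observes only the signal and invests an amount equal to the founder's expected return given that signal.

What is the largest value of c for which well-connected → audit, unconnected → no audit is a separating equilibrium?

116

Under separation: audit → well-connected (pays 258); no audit → unconnected (pays 142).
Unconnected: 142 − 0 = 142 ≥ 258 − 141 = 117. Holds regardless of c. ✓
Well-connected: 258 − c ≥ 142 − 0, so c ≤ 258 − 142 = 116.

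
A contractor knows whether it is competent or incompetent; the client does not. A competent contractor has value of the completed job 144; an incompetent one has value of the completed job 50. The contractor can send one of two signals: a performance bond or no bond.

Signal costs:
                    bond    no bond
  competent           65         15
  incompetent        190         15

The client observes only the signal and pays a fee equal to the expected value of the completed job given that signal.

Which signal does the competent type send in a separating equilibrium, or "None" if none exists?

Try competent → bond, incompetent → no bond:
  If types separate, bond earns payment 144 and no bond earns 50.
  Competent: bond gives 144 − 65 = 79; no bond gives 50 − 15 = 35. No deviation. ✓
  Incompetent: no bond gives 50 − 15 = 35; bond gives 144 − 190 = -46. No deviation. ✓
Both hold — the competent type sends bond.

bond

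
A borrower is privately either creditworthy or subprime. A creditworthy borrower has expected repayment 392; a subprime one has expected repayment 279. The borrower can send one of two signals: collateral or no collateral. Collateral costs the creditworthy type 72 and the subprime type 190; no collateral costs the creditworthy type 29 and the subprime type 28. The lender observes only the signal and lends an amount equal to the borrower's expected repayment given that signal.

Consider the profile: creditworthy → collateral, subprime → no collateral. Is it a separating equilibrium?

Under separation the lender infers type exactly: collateral → creditworthy (pays 392), no collateral → subprime (pays 279).
Creditworthy: collateral gives 392 − 72 = 320; no collateral gives 279 − 29 = 250. No deviation. ✓
Subprime: no collateral gives 279 − 28 = 251; collateral gives 392 − 190 = 202. No deviation. ✓
Both incentive constraints hold.

Yes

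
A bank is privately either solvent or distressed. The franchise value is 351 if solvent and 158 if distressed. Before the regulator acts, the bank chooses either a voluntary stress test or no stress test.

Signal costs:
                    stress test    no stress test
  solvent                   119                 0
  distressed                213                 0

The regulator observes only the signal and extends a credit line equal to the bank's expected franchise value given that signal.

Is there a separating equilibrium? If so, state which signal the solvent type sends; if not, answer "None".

Try solvent → stress test, distressed → no stress test:
  If types separate, stress test earns payment 351 and no stress test earns 158.
  Solvent: stress test gives 351 − 119 = 232; no stress test gives 158 − 0 = 158. No deviation. ✓
  Distressed: no stress test gives 158 − 0 = 158; stress test gives 351 − 213 = 138. No deviation. ✓
Both hold — the solvent type sends stress test.

stress test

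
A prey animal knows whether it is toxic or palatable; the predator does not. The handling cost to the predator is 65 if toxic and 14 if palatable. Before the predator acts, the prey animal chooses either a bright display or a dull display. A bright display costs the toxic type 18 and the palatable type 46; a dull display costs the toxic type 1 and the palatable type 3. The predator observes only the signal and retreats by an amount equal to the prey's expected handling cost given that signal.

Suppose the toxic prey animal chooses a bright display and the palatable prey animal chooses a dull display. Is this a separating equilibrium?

If types separate, bright display earns payment 65 and dull display earns 14.
Toxic: bright display gives 65 − 18 = 47; dull display gives 14 − 1 = 13. No deviation. ✓
Palatable: dull display gives 14 − 3 = 11; bright display gives 65 − 46 = 19. Would deviate. ✗

No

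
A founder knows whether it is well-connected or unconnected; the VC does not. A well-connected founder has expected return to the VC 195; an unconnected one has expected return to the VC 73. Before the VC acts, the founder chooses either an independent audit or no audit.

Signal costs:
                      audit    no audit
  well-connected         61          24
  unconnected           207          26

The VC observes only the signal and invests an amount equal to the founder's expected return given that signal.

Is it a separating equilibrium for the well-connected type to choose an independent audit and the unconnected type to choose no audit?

If types separate, audit earns payment 195 and no audit earns 73.
Well-connected: audit gives 195 − 61 = 134; no audit gives 73 − 24 = 49. No deviation. ✓
Unconnected: no audit gives 73 − 26 = 47; audit gives 195 − 207 = -12. No deviation. ✓
Both incentive constraints hold.

Yes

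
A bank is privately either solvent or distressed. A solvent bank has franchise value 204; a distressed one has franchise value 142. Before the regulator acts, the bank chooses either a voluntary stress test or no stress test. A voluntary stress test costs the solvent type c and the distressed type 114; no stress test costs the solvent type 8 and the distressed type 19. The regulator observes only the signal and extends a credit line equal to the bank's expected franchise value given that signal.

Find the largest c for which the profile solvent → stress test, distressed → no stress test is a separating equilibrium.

70

Under separation: stress test → solvent (pays 204); no stress test → distressed (pays 142).
Distressed: 142 − 19 = 123 ≥ 204 − 114 = 90. Holds regardless of c. ✓
Solvent: 204 − c ≥ 142 − 8, so c ≤ 204 − 134 = 70.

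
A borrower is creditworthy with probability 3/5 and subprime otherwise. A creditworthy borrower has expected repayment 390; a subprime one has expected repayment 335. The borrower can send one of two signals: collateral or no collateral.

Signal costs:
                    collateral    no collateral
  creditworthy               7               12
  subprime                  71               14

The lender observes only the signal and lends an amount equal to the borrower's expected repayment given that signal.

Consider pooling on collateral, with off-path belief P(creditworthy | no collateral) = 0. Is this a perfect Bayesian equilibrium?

No

On the equilibrium path (collateral) the lender holds the prior 3/5 and pays 3/5·390 + 2/5·335 = 368. Off-path (no collateral) belief 0 gives 0·390 + 1·335 = 335.
Creditworthy: collateral gives 368 − 7 = 361; no collateral gives 335 − 12 = 323. Stays. ✓
Subprime: collateral gives 368 − 71 = 297; no collateral gives 335 − 14 = 321. Deviates. ✗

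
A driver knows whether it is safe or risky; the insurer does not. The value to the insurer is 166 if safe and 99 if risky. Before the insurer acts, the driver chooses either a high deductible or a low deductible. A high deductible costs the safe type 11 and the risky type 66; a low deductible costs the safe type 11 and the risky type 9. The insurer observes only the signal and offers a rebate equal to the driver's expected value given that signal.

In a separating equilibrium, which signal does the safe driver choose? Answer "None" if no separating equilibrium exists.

Try safe → high deductible, risky → low deductible:
  If types separate, high deductible earns payment 166 and low deductible earns 99.
  Safe: high deductible gives 166 − 11 = 155; low deductible gives 99 − 11 = 88. No deviation. ✓
  Risky: low deductible gives 99 − 9 = 90; high deductible gives 166 − 66 = 100. Would deviate. ✗
Try safe → low deductible, risky → high deductible:
  If types separate, low deductible earns payment 166 and high deductible earns 99.
  Safe: low deductible gives 166 − 11 = 155; high deductible gives 99 − 11 = 88. No deviation. ✓
  Risky: high deductible gives 99 − 66 = 33; low deductible gives 166 − 9 = 157. Would deviate. ✗
Neither assignment is incentive-compatible.

None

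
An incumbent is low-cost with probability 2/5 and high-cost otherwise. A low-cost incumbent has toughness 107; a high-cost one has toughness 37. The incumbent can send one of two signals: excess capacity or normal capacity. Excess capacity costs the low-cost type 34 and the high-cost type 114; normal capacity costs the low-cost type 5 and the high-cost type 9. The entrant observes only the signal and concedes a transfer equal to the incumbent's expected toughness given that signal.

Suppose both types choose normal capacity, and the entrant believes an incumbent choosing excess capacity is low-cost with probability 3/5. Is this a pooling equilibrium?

On the equilibrium path (normal capacity) the entrant holds the prior 2/5 and pays 2/5·107 + 3/5·37 = 65. Off-path (excess capacity) belief 3/5 gives 3/5·107 + 2/5·37 = 79.
Low-cost: normal capacity gives 65 − 5 = 60; excess capacity gives 79 − 34 = 45. Stays. ✓
High-cost: normal capacity gives 65 − 9 = 56; excess capacity gives 79 − 114 = -35. Stays. ✓
Beliefs are Bayes-consistent on-path and both types best-respond.

Yes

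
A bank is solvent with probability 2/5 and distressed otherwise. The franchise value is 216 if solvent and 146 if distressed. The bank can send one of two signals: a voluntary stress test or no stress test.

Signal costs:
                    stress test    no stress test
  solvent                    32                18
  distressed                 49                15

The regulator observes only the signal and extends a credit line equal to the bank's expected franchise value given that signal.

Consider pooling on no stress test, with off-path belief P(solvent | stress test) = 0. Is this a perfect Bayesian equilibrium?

Yes

At the pooled signal (no stress test) the regulator holds the prior 2/5 and pays 2/5·216 + 3/5·146 = 174. Off-path (stress test) belief 0 gives 0·216 + 1·146 = 146.
Solvent: no stress test gives 174 − 18 = 156; stress test gives 146 − 32 = 114. Stays. ✓
Distressed: no stress test gives 174 − 15 = 159; stress test gives 146 − 49 = 97. Stays. ✓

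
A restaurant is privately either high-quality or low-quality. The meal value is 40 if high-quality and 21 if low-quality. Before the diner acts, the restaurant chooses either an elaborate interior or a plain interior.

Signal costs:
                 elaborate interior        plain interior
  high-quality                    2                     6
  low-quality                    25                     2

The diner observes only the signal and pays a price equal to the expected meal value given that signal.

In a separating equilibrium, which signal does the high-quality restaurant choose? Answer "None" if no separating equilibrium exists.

elaborate interior

Try high-quality → elaborate interior, low-quality → plain interior:
  Under separation the diner infers type exactly: elaborate interior → high-quality (pays 40), plain interior → low-quality (pays 21).
  High-quality: elaborate interior gives 40 − 2 = 38; plain interior gives 21 − 6 = 15. No deviation. ✓
  Low-quality: plain interior gives 21 − 2 = 19; elaborate interior gives 40 − 25 = 15. No deviation. ✓
Both hold — the high-quality type sends elaborate interior.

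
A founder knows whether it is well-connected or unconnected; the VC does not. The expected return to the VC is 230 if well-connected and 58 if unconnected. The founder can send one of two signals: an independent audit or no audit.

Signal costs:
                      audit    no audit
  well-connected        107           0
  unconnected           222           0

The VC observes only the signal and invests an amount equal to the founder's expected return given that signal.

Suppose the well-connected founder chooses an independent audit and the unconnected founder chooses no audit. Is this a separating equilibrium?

Yes

If types separate, audit earns payment 230 and no audit earns 58.
Well-connected: audit gives 230 − 107 = 123; no audit gives 58 − 0 = 58. No deviation. ✓
Unconnected: no audit gives 58 − 0 = 58; audit gives 230 − 222 = 8. No deviation. ✓
Both incentive constraints hold.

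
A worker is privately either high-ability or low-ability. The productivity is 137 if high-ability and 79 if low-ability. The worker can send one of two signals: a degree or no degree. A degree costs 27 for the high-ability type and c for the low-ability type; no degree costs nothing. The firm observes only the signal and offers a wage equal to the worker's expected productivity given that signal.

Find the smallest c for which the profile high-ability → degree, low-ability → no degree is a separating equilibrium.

58

Under separation: degree → high-ability (pays 137); no degree → low-ability (pays 79).
High-ability: 137 − 27 = 110 ≥ 79 − 0 = 79. Holds regardless of c. ✓
Low-ability: 79 − 0 ≥ 137 − c, so c ≥ 137 − 79 = 58.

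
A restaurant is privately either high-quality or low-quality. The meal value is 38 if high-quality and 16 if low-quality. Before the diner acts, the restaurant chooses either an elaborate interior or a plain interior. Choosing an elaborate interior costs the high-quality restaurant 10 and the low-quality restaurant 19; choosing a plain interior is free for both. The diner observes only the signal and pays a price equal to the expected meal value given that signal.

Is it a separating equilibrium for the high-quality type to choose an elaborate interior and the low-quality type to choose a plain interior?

If types separate, elaborate interior earns payment 38 and plain interior earns 16.
High-quality: elaborate interior gives 38 − 10 = 28; plain interior gives 16 − 0 = 16. No deviation. ✓
Low-quality: plain interior gives 16 − 0 = 16; elaborate interior gives 38 − 19 = 19. Would deviate. ✗

No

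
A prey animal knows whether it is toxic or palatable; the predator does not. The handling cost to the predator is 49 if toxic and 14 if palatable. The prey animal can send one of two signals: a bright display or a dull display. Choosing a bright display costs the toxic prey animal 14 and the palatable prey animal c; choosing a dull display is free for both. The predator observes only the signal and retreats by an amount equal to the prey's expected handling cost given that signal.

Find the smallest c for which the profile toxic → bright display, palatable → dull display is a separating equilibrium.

35

Under separation: bright display → toxic (pays 49); dull display → palatable (pays 14).
Toxic: 49 − 14 = 35 ≥ 14 − 0 = 14. Holds regardless of c. ✓
Palatable: 14 − 0 ≥ 49 − c, so c ≥ 49 − 14 = 35.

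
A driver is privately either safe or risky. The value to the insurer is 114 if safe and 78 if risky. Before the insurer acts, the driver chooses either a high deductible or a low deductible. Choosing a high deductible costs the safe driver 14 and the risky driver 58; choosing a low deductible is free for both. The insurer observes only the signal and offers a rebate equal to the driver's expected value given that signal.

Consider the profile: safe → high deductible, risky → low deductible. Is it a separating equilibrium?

Yes

Under separation the insurer infers type exactly: high deductible → safe (pays 114), low deductible → risky (pays 78).
Safe: high deductible gives 114 − 14 = 100; low deductible gives 78 − 0 = 78. No deviation. ✓
Risky: low deductible gives 78 − 0 = 78; high deductible gives 114 − 58 = 56. No deviation. ✓
Neither type gains from mimicking the other.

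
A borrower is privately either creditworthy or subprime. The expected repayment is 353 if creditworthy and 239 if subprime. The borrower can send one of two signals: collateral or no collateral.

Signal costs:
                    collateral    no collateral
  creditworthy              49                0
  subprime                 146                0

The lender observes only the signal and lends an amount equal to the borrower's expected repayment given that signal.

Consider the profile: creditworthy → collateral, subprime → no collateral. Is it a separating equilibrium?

Yes

If types separate, collateral earns payment 353 and no collateral earns 239.
Creditworthy: collateral gives 353 − 49 = 304; no collateral gives 239 − 0 = 239. No deviation. ✓
Subprime: no collateral gives 239 − 0 = 239; collateral gives 353 − 146 = 207. No deviation. ✓
Both incentive constraints hold.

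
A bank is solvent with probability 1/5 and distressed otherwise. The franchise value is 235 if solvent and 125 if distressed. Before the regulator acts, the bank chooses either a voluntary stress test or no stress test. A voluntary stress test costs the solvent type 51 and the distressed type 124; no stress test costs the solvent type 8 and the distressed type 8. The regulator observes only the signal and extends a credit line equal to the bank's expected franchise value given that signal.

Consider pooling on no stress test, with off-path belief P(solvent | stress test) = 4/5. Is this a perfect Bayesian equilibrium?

No

On the equilibrium path (no stress test) the regulator holds the prior 1/5 and pays 1/5·235 + 4/5·125 = 147. Off-path (stress test) belief 4/5 gives 4/5·235 + 1/5·125 = 213.
Solvent: no stress test gives 147 − 8 = 139; stress test gives 213 − 51 = 162. Deviates. ✗
Distressed: no stress test gives 147 − 8 = 139; stress test gives 213 − 124 = 89. Stays. ✓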